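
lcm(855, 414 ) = 39330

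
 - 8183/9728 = - 1 + 1545/9728 = -0.84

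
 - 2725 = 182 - 2907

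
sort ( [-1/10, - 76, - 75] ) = [ - 76,-75, - 1/10]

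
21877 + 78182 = 100059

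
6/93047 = 6/93047 =0.00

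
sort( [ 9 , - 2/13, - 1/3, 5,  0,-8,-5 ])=[-8, - 5,-1/3,  -  2/13,0,  5,9 ] 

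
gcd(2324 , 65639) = 7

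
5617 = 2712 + 2905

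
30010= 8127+21883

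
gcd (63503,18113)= 1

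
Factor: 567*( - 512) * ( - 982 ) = 285078528 = 2^10 * 3^4*7^1*491^1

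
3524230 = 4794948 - 1270718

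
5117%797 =335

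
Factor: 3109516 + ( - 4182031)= - 3^1*5^1*127^1*563^1  =  - 1072515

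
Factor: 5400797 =5400797^1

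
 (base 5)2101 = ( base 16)114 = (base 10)276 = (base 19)ea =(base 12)1B0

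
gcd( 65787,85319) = 1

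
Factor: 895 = 5^1*179^1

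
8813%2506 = 1295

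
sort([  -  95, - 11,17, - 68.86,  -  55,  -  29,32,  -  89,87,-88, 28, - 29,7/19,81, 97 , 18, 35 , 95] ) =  [ - 95, - 89,- 88, - 68.86,  -  55 ,  -  29,- 29, - 11,7/19,17, 18,28,32, 35,  81,87, 95,97 ]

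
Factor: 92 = 2^2*23^1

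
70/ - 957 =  - 1 + 887/957 = - 0.07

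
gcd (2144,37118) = 134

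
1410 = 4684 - 3274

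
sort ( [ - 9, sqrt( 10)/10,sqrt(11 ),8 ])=[ - 9,sqrt(10) /10, sqrt(11), 8] 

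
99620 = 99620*1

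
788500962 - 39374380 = 749126582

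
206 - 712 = - 506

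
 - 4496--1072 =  - 3424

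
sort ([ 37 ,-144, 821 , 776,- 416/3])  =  [ - 144 , - 416/3,37,776, 821 ] 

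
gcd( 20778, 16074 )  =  6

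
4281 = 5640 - 1359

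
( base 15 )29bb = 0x22F7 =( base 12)521b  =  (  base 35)7aq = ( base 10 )8951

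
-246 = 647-893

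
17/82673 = 17/82673 = 0.00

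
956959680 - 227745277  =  729214403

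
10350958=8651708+1699250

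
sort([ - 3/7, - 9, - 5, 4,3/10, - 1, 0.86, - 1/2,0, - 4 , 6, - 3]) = [ - 9, - 5, - 4, - 3, - 1, - 1/2, - 3/7,0,3/10, 0.86,4,6]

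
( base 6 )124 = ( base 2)110100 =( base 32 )1K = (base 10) 52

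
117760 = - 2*( - 58880)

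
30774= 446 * 69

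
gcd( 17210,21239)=1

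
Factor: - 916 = - 2^2*229^1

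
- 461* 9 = -4149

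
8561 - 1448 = 7113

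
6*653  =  3918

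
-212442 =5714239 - 5926681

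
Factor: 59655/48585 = 79^ ( - 1 )*97^1  =  97/79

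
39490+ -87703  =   - 48213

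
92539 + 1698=94237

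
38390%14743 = 8904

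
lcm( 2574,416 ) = 41184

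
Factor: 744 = 2^3*3^1 * 31^1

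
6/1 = 6 = 6.00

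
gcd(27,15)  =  3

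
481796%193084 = 95628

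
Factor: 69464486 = 2^1*7^1*13^1 * 381673^1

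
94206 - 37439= 56767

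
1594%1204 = 390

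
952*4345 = 4136440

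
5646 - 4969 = 677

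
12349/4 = 3087+ 1/4 = 3087.25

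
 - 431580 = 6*( - 71930)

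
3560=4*890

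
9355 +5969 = 15324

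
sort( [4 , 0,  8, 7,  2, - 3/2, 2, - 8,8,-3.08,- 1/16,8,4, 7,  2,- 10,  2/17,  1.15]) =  [ - 10, - 8, - 3.08, - 3/2, - 1/16,0, 2/17, 1.15, 2, 2, 2,4,4,  7, 7,8, 8, 8]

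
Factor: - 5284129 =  - 5284129^1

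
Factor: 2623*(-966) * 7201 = -18246023418 = -  2^1*3^1*7^1*19^1*23^1*43^1*61^1*379^1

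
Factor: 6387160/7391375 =2^3*5^( - 2)*13^1*29^( - 1)*71^1*173^1*2039^( - 1 )=1277432/1478275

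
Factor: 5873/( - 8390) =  - 7/10 = - 2^( - 1)*5^( - 1 )*7^1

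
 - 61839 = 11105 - 72944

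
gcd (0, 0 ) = 0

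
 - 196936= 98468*(- 2 )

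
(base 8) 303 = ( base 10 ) 195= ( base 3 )21020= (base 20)9f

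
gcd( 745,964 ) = 1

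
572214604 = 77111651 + 495102953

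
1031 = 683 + 348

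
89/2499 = 89/2499 =0.04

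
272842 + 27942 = 300784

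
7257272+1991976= 9249248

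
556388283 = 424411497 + 131976786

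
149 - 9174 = - 9025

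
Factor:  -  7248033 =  - 3^2*13^1*61949^1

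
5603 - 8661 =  - 3058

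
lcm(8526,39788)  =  119364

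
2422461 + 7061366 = 9483827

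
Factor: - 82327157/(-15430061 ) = 11^1*7484287^1*15430061^ ( -1)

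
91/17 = 5+6/17 = 5.35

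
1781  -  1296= 485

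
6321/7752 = 2107/2584 = 0.82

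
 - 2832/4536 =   -  1 + 71/189=- 0.62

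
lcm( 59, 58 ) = 3422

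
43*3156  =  135708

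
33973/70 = 485 + 23/70 = 485.33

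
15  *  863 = 12945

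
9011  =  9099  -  88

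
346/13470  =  173/6735=0.03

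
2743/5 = 2743/5 = 548.60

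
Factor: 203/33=3^( - 1) * 7^1*11^( - 1) * 29^1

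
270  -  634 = -364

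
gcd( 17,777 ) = 1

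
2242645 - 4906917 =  - 2664272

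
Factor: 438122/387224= 2^(-2 ) * 97^ (-1 ) * 439^1 = 439/388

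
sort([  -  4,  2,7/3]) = [ - 4, 2 , 7/3]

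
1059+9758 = 10817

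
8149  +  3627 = 11776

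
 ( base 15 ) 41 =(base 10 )61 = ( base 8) 75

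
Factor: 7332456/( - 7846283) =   -  2^3*3^1 * 193^1*1583^1 *7846283^ (-1) 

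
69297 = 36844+32453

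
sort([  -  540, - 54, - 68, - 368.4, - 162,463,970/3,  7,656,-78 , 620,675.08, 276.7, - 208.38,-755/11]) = [ - 540, - 368.4,-208.38, - 162, - 78, - 755/11 ,-68 , - 54, 7 , 276.7,  970/3,463 , 620,656,  675.08 ]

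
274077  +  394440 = 668517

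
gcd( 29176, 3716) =4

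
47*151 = 7097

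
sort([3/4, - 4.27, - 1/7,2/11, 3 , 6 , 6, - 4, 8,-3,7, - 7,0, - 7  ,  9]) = [ - 7,-7,-4.27, - 4, -3, - 1/7, 0,2/11, 3/4 , 3,6, 6,7, 8,  9 ]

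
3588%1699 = 190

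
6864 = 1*6864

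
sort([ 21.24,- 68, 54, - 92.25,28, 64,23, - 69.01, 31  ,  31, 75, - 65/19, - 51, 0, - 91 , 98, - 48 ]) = [ - 92.25, - 91, - 69.01, - 68,- 51, - 48 , - 65/19, 0,21.24, 23,28, 31, 31, 54, 64, 75, 98 ] 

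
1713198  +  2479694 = 4192892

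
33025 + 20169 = 53194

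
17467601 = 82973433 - 65505832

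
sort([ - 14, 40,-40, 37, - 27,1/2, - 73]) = [ - 73, -40, - 27, - 14, 1/2 , 37 , 40]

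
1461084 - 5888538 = - 4427454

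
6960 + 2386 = 9346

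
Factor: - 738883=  - 173^1*4271^1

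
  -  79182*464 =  - 36740448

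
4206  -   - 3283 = 7489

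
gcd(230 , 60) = 10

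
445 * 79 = 35155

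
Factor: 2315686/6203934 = 3^( - 2 )*11^( - 1 ) *23^1* 31333^( - 1 )*50341^1 = 1157843/3101967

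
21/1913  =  21/1913 =0.01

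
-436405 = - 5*87281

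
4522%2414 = 2108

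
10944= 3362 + 7582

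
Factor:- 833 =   -  7^2*17^1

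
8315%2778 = 2759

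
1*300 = 300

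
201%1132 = 201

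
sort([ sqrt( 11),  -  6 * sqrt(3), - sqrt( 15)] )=[  -  6*sqrt( 3 ), - sqrt( 15),  sqrt (11 ) ]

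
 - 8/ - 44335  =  8/44335  =  0.00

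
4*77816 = 311264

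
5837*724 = 4225988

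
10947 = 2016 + 8931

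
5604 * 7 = 39228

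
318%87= 57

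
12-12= 0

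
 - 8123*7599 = - 61726677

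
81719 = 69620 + 12099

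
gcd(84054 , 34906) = 2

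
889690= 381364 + 508326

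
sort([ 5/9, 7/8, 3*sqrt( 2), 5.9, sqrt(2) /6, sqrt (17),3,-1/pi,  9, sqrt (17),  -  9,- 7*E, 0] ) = [ - 7*E , - 9, - 1/pi , 0, sqrt ( 2)/6 , 5/9, 7/8, 3, sqrt(17), sqrt( 17),3*sqrt( 2 ) , 5.9 , 9] 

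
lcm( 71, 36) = 2556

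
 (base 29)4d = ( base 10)129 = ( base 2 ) 10000001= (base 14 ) 93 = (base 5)1004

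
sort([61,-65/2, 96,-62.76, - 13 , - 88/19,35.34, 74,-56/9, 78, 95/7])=[  -  62.76, - 65/2,-13,  -  56/9 , - 88/19, 95/7,  35.34, 61,74, 78 , 96]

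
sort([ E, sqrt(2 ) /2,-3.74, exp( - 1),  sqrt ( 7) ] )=[ - 3.74 , exp( -1), sqrt( 2 )/2, sqrt( 7),  E]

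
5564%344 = 60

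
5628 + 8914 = 14542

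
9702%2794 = 1320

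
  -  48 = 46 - 94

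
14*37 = 518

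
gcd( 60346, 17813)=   1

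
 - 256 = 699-955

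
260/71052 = 65/17763 =0.00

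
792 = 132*6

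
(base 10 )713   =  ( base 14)38D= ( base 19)1IA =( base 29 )OH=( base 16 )2c9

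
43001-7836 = 35165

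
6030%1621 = 1167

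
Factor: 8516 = 2^2*2129^1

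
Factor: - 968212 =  - 2^2*7^1*151^1*229^1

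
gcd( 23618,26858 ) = 2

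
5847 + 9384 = 15231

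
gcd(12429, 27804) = 3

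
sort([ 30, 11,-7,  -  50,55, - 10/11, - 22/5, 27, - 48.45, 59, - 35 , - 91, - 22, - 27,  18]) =[ - 91 , - 50, - 48.45, - 35, - 27, - 22, - 7 , - 22/5,-10/11,11,18,27,30, 55, 59 ] 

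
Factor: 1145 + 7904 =9049^1 = 9049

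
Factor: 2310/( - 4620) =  - 1/2  =  - 2^( - 1) 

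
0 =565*0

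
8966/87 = 8966/87 =103.06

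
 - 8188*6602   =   - 54057176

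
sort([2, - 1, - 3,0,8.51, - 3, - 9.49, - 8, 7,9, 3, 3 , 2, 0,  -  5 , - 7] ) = [ - 9.49,- 8, - 7, - 5,  -  3, - 3,  -  1,0, 0,2, 2, 3,3, 7, 8.51,9]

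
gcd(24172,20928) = 4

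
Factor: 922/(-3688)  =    -  1/4  =  -2^( - 2)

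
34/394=17/197=0.09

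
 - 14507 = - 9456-5051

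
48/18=2+2/3 = 2.67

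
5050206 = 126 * 40081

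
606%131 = 82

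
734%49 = 48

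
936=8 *117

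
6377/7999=6377/7999=0.80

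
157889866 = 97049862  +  60840004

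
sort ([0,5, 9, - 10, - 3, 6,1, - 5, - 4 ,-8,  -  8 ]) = [ - 10, - 8, -8,-5 ,-4, - 3,  0, 1, 5, 6,  9]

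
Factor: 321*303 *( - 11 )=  - 1069893 = - 3^2 *11^1*101^1 * 107^1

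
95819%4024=3267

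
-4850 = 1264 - 6114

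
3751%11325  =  3751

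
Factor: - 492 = - 2^2*3^1*41^1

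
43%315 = 43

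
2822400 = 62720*45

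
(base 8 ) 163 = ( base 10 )115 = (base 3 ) 11021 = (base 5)430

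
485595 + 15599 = 501194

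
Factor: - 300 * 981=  - 294300 = - 2^2*3^3 * 5^2 * 109^1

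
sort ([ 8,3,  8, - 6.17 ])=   [-6.17,  3,  8,8] 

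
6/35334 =1/5889 = 0.00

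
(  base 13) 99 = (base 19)6c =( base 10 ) 126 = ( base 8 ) 176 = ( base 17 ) 77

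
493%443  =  50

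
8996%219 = 17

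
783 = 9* 87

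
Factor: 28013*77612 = 2174144956 = 2^2*109^1  *  257^1* 19403^1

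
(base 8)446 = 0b100100110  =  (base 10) 294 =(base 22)d8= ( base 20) EE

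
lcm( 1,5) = 5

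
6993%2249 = 246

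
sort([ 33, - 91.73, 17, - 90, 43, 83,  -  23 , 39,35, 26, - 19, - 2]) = [- 91.73, - 90,- 23,  -  19 , - 2,17,26, 33,35,39,  43 , 83] 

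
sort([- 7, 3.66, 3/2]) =[ - 7,3/2, 3.66]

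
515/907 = 515/907 = 0.57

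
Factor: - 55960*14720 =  - 2^10*5^2*23^1*1399^1= - 823731200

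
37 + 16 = 53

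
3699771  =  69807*53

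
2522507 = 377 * 6691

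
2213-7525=-5312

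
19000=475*40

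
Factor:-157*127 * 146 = -2911094 = - 2^1 * 73^1*127^1*157^1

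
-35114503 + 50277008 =15162505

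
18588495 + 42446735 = 61035230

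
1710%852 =6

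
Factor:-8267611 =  - 11^1*59^1 *12739^1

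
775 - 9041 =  - 8266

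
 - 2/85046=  - 1 + 42522/42523 = - 0.00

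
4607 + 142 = 4749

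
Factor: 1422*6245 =8880390=2^1*3^2 * 5^1*79^1*1249^1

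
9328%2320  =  48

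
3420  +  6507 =9927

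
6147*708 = 4352076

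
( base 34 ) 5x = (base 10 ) 203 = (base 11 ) 175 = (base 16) cb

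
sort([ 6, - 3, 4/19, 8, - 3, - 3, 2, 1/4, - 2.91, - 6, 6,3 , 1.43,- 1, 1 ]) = [  -  6,-3, - 3, - 3,-2.91  , - 1,4/19, 1/4,1,1.43,2,3,6,  6, 8] 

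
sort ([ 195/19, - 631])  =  [-631,  195/19]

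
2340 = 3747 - 1407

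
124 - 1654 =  -1530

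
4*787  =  3148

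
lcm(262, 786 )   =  786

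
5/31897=5/31897 = 0.00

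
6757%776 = 549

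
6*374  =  2244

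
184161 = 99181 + 84980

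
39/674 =39/674 = 0.06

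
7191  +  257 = 7448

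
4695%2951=1744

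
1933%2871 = 1933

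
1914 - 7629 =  - 5715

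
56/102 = 28/51 =0.55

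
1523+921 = 2444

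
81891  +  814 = 82705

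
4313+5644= 9957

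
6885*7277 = 50102145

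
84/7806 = 14/1301 = 0.01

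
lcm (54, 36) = 108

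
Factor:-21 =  - 3^1 * 7^1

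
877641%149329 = 130996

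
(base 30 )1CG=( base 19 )3a3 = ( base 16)4FC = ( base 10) 1276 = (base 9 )1667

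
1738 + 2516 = 4254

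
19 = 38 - 19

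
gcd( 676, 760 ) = 4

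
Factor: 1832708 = 2^2*283^1*1619^1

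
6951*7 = 48657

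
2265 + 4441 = 6706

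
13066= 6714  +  6352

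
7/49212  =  7/49212 = 0.00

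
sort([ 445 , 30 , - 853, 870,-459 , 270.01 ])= [ - 853, - 459, 30,270.01 , 445, 870 ] 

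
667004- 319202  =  347802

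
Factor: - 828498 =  - 2^1*3^1*11^1*12553^1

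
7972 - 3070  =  4902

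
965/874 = 965/874= 1.10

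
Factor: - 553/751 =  - 7^1 * 79^1*751^( - 1)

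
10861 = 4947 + 5914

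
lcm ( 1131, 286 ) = 24882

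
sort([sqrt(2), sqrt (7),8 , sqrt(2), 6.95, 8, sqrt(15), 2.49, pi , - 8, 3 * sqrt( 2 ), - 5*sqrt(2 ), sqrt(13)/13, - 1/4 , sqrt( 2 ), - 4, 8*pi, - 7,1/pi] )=[ - 8, - 5*sqrt(2) , - 7, - 4, - 1/4,sqrt( 13)/13, 1/pi, sqrt(2),  sqrt(2), sqrt(2)  ,  2.49, sqrt(7), pi, sqrt(15 ),3*sqrt( 2), 6.95, 8, 8,8*pi ] 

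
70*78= 5460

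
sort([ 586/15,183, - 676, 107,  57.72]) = [ - 676 , 586/15,57.72,107 , 183 ] 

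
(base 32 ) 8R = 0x11B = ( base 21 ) DA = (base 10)283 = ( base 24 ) BJ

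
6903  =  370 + 6533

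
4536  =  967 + 3569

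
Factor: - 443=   -  443^1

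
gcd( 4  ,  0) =4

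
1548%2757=1548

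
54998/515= 106 + 408/515=106.79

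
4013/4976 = 4013/4976=0.81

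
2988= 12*249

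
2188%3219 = 2188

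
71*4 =284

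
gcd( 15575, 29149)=1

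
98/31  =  98/31  =  3.16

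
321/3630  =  107/1210 = 0.09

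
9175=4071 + 5104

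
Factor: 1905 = 3^1*5^1*127^1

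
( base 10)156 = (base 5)1111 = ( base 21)79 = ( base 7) 312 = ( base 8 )234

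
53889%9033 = 8724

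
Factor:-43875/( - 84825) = 3^1*5^1 * 29^( - 1 )=15/29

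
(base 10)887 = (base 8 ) 1567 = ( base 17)313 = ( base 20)247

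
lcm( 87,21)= 609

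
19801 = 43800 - 23999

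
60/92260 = 3/4613 = 0.00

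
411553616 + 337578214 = 749131830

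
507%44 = 23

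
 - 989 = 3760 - 4749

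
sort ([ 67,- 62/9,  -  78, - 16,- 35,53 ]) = [-78, - 35, - 16, - 62/9,53, 67]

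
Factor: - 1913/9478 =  - 2^( - 1 )*7^( - 1)*677^( - 1 )*1913^1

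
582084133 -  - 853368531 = 1435452664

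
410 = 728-318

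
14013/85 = 164  +  73/85 = 164.86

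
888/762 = 1 + 21/127 = 1.17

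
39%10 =9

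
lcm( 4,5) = 20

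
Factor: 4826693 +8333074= 13159767=3^1*167^1 * 26267^1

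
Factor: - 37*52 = -2^2*13^1*37^1 = - 1924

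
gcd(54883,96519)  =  1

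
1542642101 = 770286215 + 772355886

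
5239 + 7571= 12810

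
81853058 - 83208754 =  - 1355696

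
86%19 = 10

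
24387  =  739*33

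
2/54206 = 1/27103 = 0.00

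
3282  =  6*547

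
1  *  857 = 857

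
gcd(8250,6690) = 30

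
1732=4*433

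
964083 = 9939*97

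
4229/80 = 4229/80 = 52.86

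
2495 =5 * 499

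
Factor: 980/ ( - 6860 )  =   - 1/7=- 7^(  -  1 ) 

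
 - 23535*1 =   -  23535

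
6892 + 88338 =95230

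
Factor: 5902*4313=2^1*  13^1*19^1 * 227^2 =25455326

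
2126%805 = 516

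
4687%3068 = 1619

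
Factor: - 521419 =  - 227^1 * 2297^1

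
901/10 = 90 + 1/10=90.10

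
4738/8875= 4738/8875 = 0.53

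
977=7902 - 6925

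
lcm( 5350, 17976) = 449400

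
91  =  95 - 4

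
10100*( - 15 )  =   - 151500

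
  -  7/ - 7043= 7/7043 = 0.00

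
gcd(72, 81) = 9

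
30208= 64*472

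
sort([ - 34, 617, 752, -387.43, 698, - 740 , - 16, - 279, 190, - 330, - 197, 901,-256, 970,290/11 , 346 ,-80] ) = [ - 740, - 387.43, - 330,-279, -256, - 197, - 80, - 34, - 16, 290/11,190,  346,  617, 698, 752,901, 970]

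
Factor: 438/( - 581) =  - 2^1 *3^1*7^(-1)*73^1*83^(-1) 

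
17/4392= 17/4392 = 0.00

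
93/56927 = 93/56927 = 0.00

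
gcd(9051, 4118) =1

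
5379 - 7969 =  - 2590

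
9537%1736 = 857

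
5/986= 5/986 = 0.01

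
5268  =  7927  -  2659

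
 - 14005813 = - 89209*157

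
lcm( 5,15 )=15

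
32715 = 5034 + 27681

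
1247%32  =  31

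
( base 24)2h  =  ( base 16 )41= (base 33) 1W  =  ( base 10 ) 65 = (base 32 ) 21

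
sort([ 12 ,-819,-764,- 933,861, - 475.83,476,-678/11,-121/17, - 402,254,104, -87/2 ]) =[ - 933, - 819,-764, - 475.83, - 402 ,-678/11,-87/2, - 121/17,12, 104 , 254, 476, 861 ]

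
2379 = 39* 61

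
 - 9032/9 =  - 9032/9 =-1003.56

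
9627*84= 808668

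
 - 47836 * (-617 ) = 29514812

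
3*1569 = 4707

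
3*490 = 1470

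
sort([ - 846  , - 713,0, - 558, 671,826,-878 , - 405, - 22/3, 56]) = [-878,-846, - 713,  -  558, - 405,-22/3,0,56,671,826]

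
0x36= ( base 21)2C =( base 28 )1Q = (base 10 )54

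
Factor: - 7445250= - 2^1 * 3^3  *5^3*1103^1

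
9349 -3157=6192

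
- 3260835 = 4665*(  -  699 )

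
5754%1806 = 336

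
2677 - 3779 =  - 1102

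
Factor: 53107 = 23^1*2309^1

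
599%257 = 85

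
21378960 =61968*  345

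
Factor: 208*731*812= 2^6*7^1 * 13^1*17^1*29^1*43^1 =123462976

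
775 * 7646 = 5925650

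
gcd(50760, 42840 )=360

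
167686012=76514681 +91171331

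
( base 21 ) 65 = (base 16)83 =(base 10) 131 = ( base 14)95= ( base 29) 4f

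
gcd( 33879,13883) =1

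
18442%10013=8429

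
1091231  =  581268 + 509963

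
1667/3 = 1667/3=555.67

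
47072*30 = 1412160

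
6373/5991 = 6373/5991 = 1.06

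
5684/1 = 5684=5684.00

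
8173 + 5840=14013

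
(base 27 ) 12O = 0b1100100111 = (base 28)10N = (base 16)327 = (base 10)807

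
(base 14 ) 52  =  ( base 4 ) 1020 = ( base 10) 72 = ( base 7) 132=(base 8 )110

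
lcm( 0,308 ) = 0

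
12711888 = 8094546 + 4617342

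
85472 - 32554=52918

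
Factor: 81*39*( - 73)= - 3^5 * 13^1*73^1  =  -230607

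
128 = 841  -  713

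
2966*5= 14830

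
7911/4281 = 1 + 1210/1427 = 1.85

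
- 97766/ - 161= 97766/161 = 607.24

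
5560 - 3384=2176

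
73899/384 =24633/128 =192.45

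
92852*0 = 0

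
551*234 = 128934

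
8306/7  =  8306/7 =1186.57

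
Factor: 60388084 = 2^2*787^1*19183^1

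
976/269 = 3  +  169/269  =  3.63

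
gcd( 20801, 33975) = 1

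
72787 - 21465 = 51322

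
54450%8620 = 2730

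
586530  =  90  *6517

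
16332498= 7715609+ 8616889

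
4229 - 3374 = 855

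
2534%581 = 210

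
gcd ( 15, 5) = 5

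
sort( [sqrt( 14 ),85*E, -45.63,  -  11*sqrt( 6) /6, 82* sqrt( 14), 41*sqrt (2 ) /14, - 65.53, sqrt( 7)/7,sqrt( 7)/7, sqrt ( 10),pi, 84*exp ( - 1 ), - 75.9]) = [-75.9, - 65.53, - 45.63, - 11 * sqrt ( 6) /6,sqrt( 7)/7, sqrt(7 ) /7,pi, sqrt( 10),sqrt ( 14 ), 41*sqrt( 2 )/14,84*exp(-1 ), 85* E, 82*sqrt(14) ] 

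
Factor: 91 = 7^1* 13^1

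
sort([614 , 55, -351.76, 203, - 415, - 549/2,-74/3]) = [ - 415 , - 351.76, - 549/2, -74/3, 55, 203,614]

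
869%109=106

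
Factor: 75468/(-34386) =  - 12578/5731 = - 2^1* 11^( - 1 )*19^1 *331^1*521^( - 1 ) 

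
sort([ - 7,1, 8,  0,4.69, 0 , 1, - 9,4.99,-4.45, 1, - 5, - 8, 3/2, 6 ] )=[-9,-8 , - 7,- 5, - 4.45 , 0,  0, 1,1,1 , 3/2,4.69,4.99, 6,8 ]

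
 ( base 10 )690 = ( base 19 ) 1H6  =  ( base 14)374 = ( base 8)1262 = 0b1010110010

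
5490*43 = 236070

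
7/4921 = 1/703=0.00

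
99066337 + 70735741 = 169802078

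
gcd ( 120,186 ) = 6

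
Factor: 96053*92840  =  2^3*5^1*11^1*211^1*96053^1 = 8917560520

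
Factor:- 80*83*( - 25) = 2^4*5^3*83^1 = 166000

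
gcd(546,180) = 6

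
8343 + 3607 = 11950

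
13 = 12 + 1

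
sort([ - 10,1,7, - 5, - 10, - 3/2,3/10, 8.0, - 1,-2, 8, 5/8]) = [ - 10, - 10,-5, - 2, - 3/2, - 1, 3/10, 5/8, 1, 7, 8.0,  8]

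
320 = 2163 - 1843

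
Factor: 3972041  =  79^1*137^1*367^1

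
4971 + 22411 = 27382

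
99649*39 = 3886311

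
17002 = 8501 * 2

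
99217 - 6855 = 92362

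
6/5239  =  6/5239 =0.00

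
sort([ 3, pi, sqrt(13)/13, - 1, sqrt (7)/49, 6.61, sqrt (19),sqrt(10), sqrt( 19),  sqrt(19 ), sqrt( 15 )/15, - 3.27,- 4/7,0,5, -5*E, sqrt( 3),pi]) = [ - 5*E, - 3.27, - 1, - 4/7, 0,sqrt(7)/49, sqrt( 15)/15, sqrt( 13) /13,sqrt( 3 ), 3, pi,  pi,sqrt( 10 ), sqrt( 19),sqrt( 19),sqrt( 19),5, 6.61 ] 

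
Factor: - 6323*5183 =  - 71^1*73^1*6323^1= - 32772109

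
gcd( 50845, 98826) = 1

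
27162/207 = 131  +  5/23 =131.22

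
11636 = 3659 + 7977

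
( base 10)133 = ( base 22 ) 61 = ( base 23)5i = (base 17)7E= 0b10000101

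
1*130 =130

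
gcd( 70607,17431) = 1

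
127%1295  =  127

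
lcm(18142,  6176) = 290272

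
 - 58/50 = -2 + 21/25=-  1.16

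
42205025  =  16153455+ 26051570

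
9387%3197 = 2993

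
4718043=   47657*99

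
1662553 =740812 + 921741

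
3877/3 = 3877/3 =1292.33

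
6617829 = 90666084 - 84048255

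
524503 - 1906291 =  - 1381788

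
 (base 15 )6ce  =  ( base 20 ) 3h4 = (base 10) 1544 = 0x608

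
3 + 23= 26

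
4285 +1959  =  6244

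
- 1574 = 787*( - 2)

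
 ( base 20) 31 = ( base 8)75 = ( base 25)2B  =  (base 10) 61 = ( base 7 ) 115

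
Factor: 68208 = 2^4*3^1*7^2*29^1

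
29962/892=33 + 263/446  =  33.59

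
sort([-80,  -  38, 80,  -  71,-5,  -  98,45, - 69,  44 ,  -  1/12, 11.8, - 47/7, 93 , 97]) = [ - 98,  -  80,  -  71, - 69, - 38,-47/7, - 5, - 1/12, 11.8, 44, 45, 80, 93,97] 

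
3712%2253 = 1459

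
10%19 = 10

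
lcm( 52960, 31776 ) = 158880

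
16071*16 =257136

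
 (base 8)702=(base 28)g2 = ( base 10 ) 450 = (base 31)EG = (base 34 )D8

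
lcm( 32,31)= 992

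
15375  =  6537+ 8838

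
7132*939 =6696948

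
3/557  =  3/557 = 0.01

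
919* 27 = 24813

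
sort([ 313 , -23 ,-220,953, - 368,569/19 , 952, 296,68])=[-368, - 220, - 23,  569/19,68,296,313,952,953]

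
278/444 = 139/222 = 0.63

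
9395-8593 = 802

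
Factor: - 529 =  -  23^2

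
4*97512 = 390048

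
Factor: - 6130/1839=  - 2^1*3^( - 1) * 5^1  =  - 10/3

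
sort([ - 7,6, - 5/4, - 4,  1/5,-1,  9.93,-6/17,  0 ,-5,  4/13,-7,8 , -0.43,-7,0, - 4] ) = [ -7, - 7, - 7,-5,-4 , - 4,-5/4, - 1, - 0.43 , - 6/17, 0, 0,1/5,4/13, 6 , 8,9.93]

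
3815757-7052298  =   - 3236541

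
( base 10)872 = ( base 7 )2354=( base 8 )1550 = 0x368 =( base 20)23C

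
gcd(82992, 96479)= 1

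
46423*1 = 46423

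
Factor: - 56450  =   - 2^1*5^2 * 1129^1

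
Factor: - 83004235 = -5^1*29^1*211^1*2713^1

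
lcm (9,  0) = 0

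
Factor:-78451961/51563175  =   - 3^( - 1 )*5^(-2) * 7^1*223^( - 1 )*3083^( - 1)*3307^1  *3389^1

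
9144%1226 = 562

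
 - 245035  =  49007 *( - 5) 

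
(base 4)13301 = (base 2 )111110001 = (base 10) 497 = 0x1F1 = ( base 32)FH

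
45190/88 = 513 + 23/44  =  513.52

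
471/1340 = 471/1340= 0.35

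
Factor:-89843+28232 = - 3^1*11^1 * 1867^1 = - 61611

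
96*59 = 5664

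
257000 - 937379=-680379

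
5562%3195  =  2367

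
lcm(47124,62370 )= 2120580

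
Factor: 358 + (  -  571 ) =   -  3^1 * 71^1 = - 213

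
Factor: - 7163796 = - 2^2*3^1*596983^1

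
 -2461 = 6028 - 8489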